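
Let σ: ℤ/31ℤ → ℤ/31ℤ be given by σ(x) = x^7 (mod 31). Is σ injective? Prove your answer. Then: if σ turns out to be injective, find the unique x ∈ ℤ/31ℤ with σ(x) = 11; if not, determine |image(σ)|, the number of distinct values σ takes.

Since 31 is prime, the nonzero elements of ℤ/31ℤ form a cyclic group of order 30.
As gcd(7, 30) = 1, raising to the 7th power is a bijection on this group: if s^7 ≡ t^7 then (st^{−1})^7 = 1, and the only element of order dividing gcd(7, 30) = 1 is 1, so s = t.
With σ(0) = 0 this makes σ injective on all of ℤ/31ℤ, hence bijective (finite equal-size domain and codomain). In particular σ is injective.
Since σ is injective, we find the preimage of 11. The inverse of x ↦ x^7 on (ℤ/31ℤ)^× is x ↦ x^13, because 7·13 = 91 = 3·30 + 1 ≡ 1 (mod 30) and x^{30} = 1 for x ≠ 0 (Fermat). So σ⁻¹(11) = 11^13 mod 31.
Repeated squaring mod 31: 11^1 ≡ 11, 11^2 ≡ 11² = 121 ≡ 28, 11^4 ≡ 28² = 784 ≡ 9, 11^8 ≡ 9² = 81 ≡ 19. Since 13 = 8 + 4 + 1, 11^13 ≡ 19·9·11: 19·9 = 171 ≡ 16, then 16·11 = 176 ≡ 21. So 11^13 ≡ 21 (mod 31).
Hence σ⁻¹(11) = 21.

21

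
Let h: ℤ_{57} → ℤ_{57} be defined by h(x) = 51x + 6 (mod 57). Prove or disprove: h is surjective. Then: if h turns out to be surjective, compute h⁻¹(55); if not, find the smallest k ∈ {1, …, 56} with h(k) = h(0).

19

Since gcd(51, 57) = 3, we have 51x ≡ 0 (mod 3) for all x, so h(x) ≡ 0 (mod 3).
But 1 ≢ 0 (mod 3), so 1 ∈ ℤ_{57} has no preimage. Thus h is not surjective.
Since h is not surjective, we find the least positive k with h(k) = h(0): this means 51k ≡ 0 (mod 57), i.e. 57 ∣ 51k. Since gcd(51, 57) = 3, dividing through by 3 this holds exactly when 19 ∣ 17k, and as gcd(17, 19) = 1, exactly when 19 ∣ k.
The smallest positive such k is 19.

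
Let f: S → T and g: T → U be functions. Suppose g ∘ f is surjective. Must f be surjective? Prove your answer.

No. Take S = {0, 1}, T = {0, 1, 2, 3, 4}, U = {0}, f(a) = 0 for every a ∈ S, and g(b) = 0 for every b ∈ T.
Then g ∘ f is surjective onto {0}, but 4 ∈ T has no preimage under f, so f is not surjective.

not surjective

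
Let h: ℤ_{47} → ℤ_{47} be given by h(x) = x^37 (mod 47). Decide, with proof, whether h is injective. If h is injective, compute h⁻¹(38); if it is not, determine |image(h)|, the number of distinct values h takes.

Since 47 is prime, the nonzero elements of ℤ_{47} form a cyclic group of order 46.
As gcd(37, 46) = 1, raising to the 37th power is a bijection on this group: if a^37 ≡ b^37 then (ab^{−1})^37 = 1, and the only element of order dividing gcd(37, 46) = 1 is 1, so a = b.
With h(0) = 0 this makes h injective on all of ℤ_{47}, hence bijective (finite equal-size domain and codomain). In particular h is injective.
Since h is injective, we find the preimage of 38. The inverse of x ↦ x^37 on (ℤ_{47})^× is x ↦ x^5, because 37·5 = 185 = 4·46 + 1 ≡ 1 (mod 46) and x^{46} = 1 for x ≠ 0 (Fermat). So h⁻¹(38) = 38^5 mod 47.
Repeated squaring mod 47: 38^1 ≡ 38, 38^2 ≡ 38² = 1444 ≡ 34, 38^4 ≡ 34² = 1156 ≡ 28. Since 5 = 4 + 1, 38^5 ≡ 28·38: 28·38 = 1064 ≡ 30. So 38^5 ≡ 30 (mod 47).
Hence h⁻¹(38) = 30.

30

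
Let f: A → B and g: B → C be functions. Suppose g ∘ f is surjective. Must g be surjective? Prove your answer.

surjective

Let c ∈ C. Since g ∘ f is surjective, some a ∈ A has g(f(a)) = c. Then b = f(a) ∈ B satisfies g(b) = c. So g is surjective.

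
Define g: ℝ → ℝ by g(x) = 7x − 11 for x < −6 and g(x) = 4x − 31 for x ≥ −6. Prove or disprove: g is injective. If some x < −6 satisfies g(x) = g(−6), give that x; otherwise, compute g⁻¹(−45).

-44/7

Both pieces are strictly increasing (slopes 7 and 4), so each is injective on its own interval.
The left piece maps (−∞, −6) onto (−∞, −53); the right piece maps [−6, ∞) onto [−55, ∞).
These images overlap. In particular g(−6) = −55 (right piece), and solving 7x − 11 = −55 on the left piece gives x = −44/7 < −6.
So g(−44/7) = g(−6) with −44/7 ≠ −6, and g is not injective. This x = −44/7 is the requested value below −6.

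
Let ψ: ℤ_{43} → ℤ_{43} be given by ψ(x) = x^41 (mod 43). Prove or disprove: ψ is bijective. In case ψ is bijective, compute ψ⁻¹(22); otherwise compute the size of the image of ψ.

2

Since 43 is prime, the nonzero elements of ℤ_{43} form a cyclic group of order 42.
As gcd(41, 42) = 1, raising to the 41st power is a bijection on this group: if s^41 ≡ t^41 then (st^{−1})^41 = 1, and the only element of order dividing gcd(41, 42) = 1 is 1, so s = t.
With ψ(0) = 0 this makes ψ injective on all of ℤ_{43}, hence bijective (finite equal-size domain and codomain). In particular ψ is bijective.
Since ψ is bijective, we find the preimage of 22. The inverse of x ↦ x^41 on (ℤ_{43})^× is x ↦ x^41, because 41·41 = 1681 = 40·42 + 1 ≡ 1 (mod 42) and x^{42} = 1 for x ≠ 0 (Fermat). So ψ⁻¹(22) = 22^41 mod 43.
Repeated squaring mod 43: 22^1 ≡ 22, 22^2 ≡ 22² = 484 ≡ 11, 22^4 ≡ 11² = 121 ≡ 35, 22^8 ≡ 35² = 1225 ≡ 21, 22^16 ≡ 21² = 441 ≡ 11, 22^32 ≡ 11² = 121 ≡ 35. Since 41 = 32 + 8 + 1, 22^41 ≡ 35·21·22: 35·21 = 735 ≡ 4, then 4·22 = 88 ≡ 2. So 22^41 ≡ 2 (mod 43).
Hence ψ⁻¹(22) = 2.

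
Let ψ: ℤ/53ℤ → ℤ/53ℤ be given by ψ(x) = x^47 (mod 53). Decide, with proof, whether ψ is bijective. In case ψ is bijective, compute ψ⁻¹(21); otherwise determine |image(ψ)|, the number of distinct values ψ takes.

26

Since 53 is prime, the nonzero elements of ℤ/53ℤ form a cyclic group of order 52.
As gcd(47, 52) = 1, raising to the 47th power is a bijection on this group: if x_1^47 ≡ x_2^47 then (x_1x_2^{−1})^47 = 1, and the only element of order dividing gcd(47, 52) = 1 is 1, so x_1 = x_2.
With ψ(0) = 0 this makes ψ injective on all of ℤ/53ℤ, hence bijective (finite equal-size domain and codomain). In particular ψ is bijective.
Since ψ is bijective, we find the preimage of 21. The inverse of x ↦ x^47 on (ℤ/53ℤ)^× is x ↦ x^31, because 47·31 = 1457 = 28·52 + 1 ≡ 1 (mod 52) and x^{52} = 1 for x ≠ 0 (Fermat). So ψ⁻¹(21) = 21^31 mod 53.
Repeated squaring mod 53: 21^1 ≡ 21, 21^2 ≡ 21² = 441 ≡ 17, 21^4 ≡ 17² = 289 ≡ 24, 21^8 ≡ 24² = 576 ≡ 46, 21^16 ≡ 46² = 2116 ≡ 49. Since 31 = 16 + 8 + 4 + 2 + 1, 21^31 ≡ 49·46·24·17·21: 49·46 = 2254 ≡ 28, then 28·24 = 672 ≡ 36, then 36·17 = 612 ≡ 29, then 29·21 = 609 ≡ 26. So 21^31 ≡ 26 (mod 53).
Hence ψ⁻¹(21) = 26.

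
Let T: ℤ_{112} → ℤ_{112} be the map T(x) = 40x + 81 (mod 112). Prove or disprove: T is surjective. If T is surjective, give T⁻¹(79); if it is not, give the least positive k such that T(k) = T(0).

By definition, surjectivity means every element of the codomain has a preimage under T.
Since gcd(40, 112) = 8, we have 40x ≡ 0 (mod 8) for all x, so T(x) ≡ 1 (mod 8).
But 0 ≢ 1 (mod 8), so 0 ∈ ℤ_{112} has no preimage. Thus T is not surjective.
Since T is not surjective, we find the least positive k with T(k) = T(0): this means 40k ≡ 0 (mod 112), i.e. 112 ∣ 40k. Since gcd(40, 112) = 8, dividing through by 8 this holds exactly when 14 ∣ 5k, and as gcd(5, 14) = 1, exactly when 14 ∣ k.
The smallest positive such k is 14.

14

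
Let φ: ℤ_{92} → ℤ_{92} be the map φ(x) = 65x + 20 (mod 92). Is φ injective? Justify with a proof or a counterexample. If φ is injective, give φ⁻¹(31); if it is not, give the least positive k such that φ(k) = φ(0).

3

If φ(x_1) = φ(x_2), then 65x_1 ≡ 65x_2 (mod 92). Because gcd(65, 92) = 1, we may cancel 65 to get x_1 ≡ x_2 (mod 92).
Hence φ is injective.
We now compute 65⁻¹ mod 92 explicitly. Euclid's algorithm: 92 = 1·65 + 27, 65 = 2·27 + 11, 27 = 2·11 + 5, 11 = 2·5 + 1; back-substituting gives 1 = 17·65 − 12·92, so 65⁻¹ ≡ 17 (mod 92).
Since φ is injective, we find φ⁻¹(31): we need 65x ≡ 31 − 20 ≡ 11 (mod 92). Using 65⁻¹ = 17: x ≡ 17·11 = 187 = 2·92 + 3, so x = 3.
Check: φ(3) = 65·3 + 20 = 215 = 2·92 + 31 ≡ 31 (mod 92).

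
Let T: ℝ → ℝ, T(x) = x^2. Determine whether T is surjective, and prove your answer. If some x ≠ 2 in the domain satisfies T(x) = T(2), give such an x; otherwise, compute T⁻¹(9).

-2

Since 2 is even, x^2 ≥ 0 for all x ∈ ℝ, so −1 ∈ ℝ has no preimage. Hence T is not surjective.
For the follow-up, such an x exists: taking x = −2 ∈ ℝ gives T(−2) = 4 = T(2) with −2 ≠ 2.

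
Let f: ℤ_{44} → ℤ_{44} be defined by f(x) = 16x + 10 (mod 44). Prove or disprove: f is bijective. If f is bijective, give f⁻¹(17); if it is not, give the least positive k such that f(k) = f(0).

We have gcd(16, 44) = 4 > 1. Taking s = 0 and t = 11: f(0) = 10 and f(11) = 16·11 + 10 = 186 ≡ 10 (mod 44).
So f(0) = f(11) while 0 ≠ 11, so f is not injective, hence not bijective.
Since f is not bijective, we find the least positive k with f(k) = f(0): this means 16k ≡ 0 (mod 44), i.e. 44 ∣ 16k. Since gcd(16, 44) = 4, dividing through by 4 this holds exactly when 11 ∣ 4k, and as gcd(4, 11) = 1, exactly when 11 ∣ k.
The smallest positive such k is 11.

11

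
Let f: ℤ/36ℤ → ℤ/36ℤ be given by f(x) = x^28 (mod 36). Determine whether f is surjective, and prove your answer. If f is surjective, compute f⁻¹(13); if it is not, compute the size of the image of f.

8

f(0) = 0^28 = 0.
f(6): Repeated squaring mod 36: 6^1 ≡ 6, 6^2 ≡ 6² = 36 ≡ 0, 6^4 ≡ 0² = 0, 6^8 ≡ 0² = 0, 6^16 ≡ 0² = 0. Since 28 = 16 + 8 + 4, 6^28 ≡ 0·0·0: 0·0 = 0, then 0·0 = 0. So 6^28 ≡ 0 (mod 36).
So f(0) = f(6) = 0 while 0 ≠ 6, so f is not injective.
A non-injective map from the 36-element set ℤ/36ℤ to itself takes at most 35 distinct values, so it cannot be surjective. Therefore f is not surjective.
Since f is not surjective, we determine |image(f)|. Computing x^28 mod 36 for each x (by repeated squaring, reducing mod 36 at every step), the values f(0), f(1), …, f(35) are: 0, 1, 16, 9, 4, 13, 0, 25, 28, 9, 28, 25, 0, 13, 4, 9, 16, 1, 0, 1, 16, 9, 4, 13, 0, 25, 28, 9, 28, 25, 0, 13, 4, 9, 16, 1.
The distinct values are {0, 1, 4, 9, 13, 16, 25, 28}; there are 8 of them.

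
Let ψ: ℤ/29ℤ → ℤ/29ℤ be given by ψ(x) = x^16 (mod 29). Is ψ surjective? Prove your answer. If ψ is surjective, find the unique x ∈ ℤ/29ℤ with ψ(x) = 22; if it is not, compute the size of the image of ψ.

ψ(2): Repeated squaring mod 29: 2^1 ≡ 2, 2^2 ≡ 2² = 4, 2^4 ≡ 4² = 16, 2^8 ≡ 16² = 256 ≡ 24, 2^16 ≡ 24² = 576 ≡ 25. So 2^16 ≡ 25 (mod 29).
ψ(5): Repeated squaring mod 29: 5^1 ≡ 5, 5^2 ≡ 5² = 25, 5^4 ≡ 25² = 625 ≡ 16, 5^8 ≡ 16² = 256 ≡ 24, 5^16 ≡ 24² = 576 ≡ 25. So 5^16 ≡ 25 (mod 29).
So ψ(2) = ψ(5) = 25 while 2 ≠ 5, therefore ψ is not injective.
A non-injective map from the 29-element set ℤ/29ℤ to itself takes at most 28 distinct values, so it cannot be surjective. So ψ is not surjective.
Since ψ is not surjective, we determine |image(ψ)|. Computing x^16 mod 29 for each x (by repeated squaring, reducing mod 29 at every step), the values ψ(0), ψ(1), …, ψ(28) are: 0, 1, 25, 20, 16, 25, 7, 20, 23, 23, 16, 24, 1, 24, 7, 7, 24, 1, 24, 16, 23, 23, 20, 7, 25, 16, 20, 25, 1.
The distinct values are {0, 1, 7, 16, 20, 23, 24, 25}; there are 8 of them.

8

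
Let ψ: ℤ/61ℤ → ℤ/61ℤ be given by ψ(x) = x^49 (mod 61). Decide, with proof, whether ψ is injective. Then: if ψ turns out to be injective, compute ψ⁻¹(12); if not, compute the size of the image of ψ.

57

Since 61 is prime, the nonzero elements of ℤ/61ℤ form a cyclic group of order 60.
As gcd(49, 60) = 1, raising to the 49th power is a bijection on this group: if s^49 ≡ t^49 then (st^{−1})^49 = 1, and the only element of order dividing gcd(49, 60) = 1 is 1, so s = t.
With ψ(0) = 0 this makes ψ injective on all of ℤ/61ℤ, hence bijective (finite equal-size domain and codomain). In particular ψ is injective.
Since ψ is injective, we find the preimage of 12. The inverse of x ↦ x^49 on (ℤ/61ℤ)^× is x ↦ x^49, because 49·49 = 2401 = 40·60 + 1 ≡ 1 (mod 60) and x^{60} = 1 for x ≠ 0 (Fermat). So ψ⁻¹(12) = 12^49 mod 61.
Repeated squaring mod 61: 12^1 ≡ 12, 12^2 ≡ 12² = 144 ≡ 22, 12^4 ≡ 22² = 484 ≡ 57, 12^8 ≡ 57² = 3249 ≡ 16, 12^16 ≡ 16² = 256 ≡ 12, 12^32 ≡ 12² = 144 ≡ 22. Since 49 = 32 + 16 + 1, 12^49 ≡ 22·12·12: 22·12 = 264 ≡ 20, then 20·12 = 240 ≡ 57. So 12^49 ≡ 57 (mod 61).
Hence ψ⁻¹(12) = 57.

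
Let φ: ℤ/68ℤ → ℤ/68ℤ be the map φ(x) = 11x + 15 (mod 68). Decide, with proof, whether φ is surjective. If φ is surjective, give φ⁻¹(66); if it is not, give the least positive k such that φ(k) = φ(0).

Since gcd(11, 68) = 1, 11 is invertible modulo 68. Euclid's algorithm: 68 = 6·11 + 2, 11 = 5·2 + 1; back-substituting gives 1 = 31·11 − 5·68, so 11⁻¹ ≡ 31 (mod 68).
Then y ↦ 31(y − 15) is a two-sided inverse to φ, so every y ∈ ℤ/68ℤ has a preimage.
So φ is surjective.
Since φ is surjective, we compute φ⁻¹(66): solve 11x + 15 ≡ 66 (mod 68), i.e. 11x ≡ 51 (mod 68).
Multiplying by 11⁻¹ = 31 gives x ≡ 31·51 = 1581 = 23·68 + 17 ≡ 17 (mod 68).
Check: φ(17) = 11·17 + 15 = 202 = 2·68 + 66 ≡ 66 (mod 68).

17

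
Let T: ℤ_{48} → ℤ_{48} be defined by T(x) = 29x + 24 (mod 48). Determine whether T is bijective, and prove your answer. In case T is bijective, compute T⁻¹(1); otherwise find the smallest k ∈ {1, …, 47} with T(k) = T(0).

29

Suppose T(a) = T(b) in ℤ_{48}. Then 29a + 24 ≡ 29b + 24 (mod 48), so 29(a − b) ≡ 0 (mod 48).
Since gcd(29, 48) = 1, 29 is invertible modulo 48, thus a − b ≡ 0 (mod 48), i.e. a = b.
We now compute 29⁻¹ mod 48 explicitly. Euclid's algorithm: 48 = 1·29 + 19, 29 = 1·19 + 10, 19 = 1·10 + 9, 10 = 1·9 + 1; back-substituting gives 1 = 5·29 − 3·48, so 29⁻¹ ≡ 5 (mod 48).
For any y ∈ ℤ_{48}, x = 5(y − 24) mod 48 satisfies T(x) = 29·5(y − 24) + 24 ≡ y (since 29·5 ≡ 1 mod 48). So every y has a preimage.
Therefore T is bijective.
Since T is bijective, we compute T⁻¹(1): solve 29x + 24 ≡ 1 (mod 48), i.e. 29x ≡ 25 (mod 48).
Multiplying by 29⁻¹ = 5 gives x ≡ 5·25 = 125 = 2·48 + 29 ≡ 29 (mod 48).
Check: T(29) = 29·29 + 24 = 865 = 18·48 + 1 ≡ 1 (mod 48).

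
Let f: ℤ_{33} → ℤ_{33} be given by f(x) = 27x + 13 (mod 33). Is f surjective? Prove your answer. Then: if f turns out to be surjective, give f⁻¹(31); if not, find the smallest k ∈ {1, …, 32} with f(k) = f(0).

Recall that f is surjective if every y in the codomain equals f(x) for some x in the domain.
Since gcd(27, 33) = 3, we have 27x ≡ 0 (mod 3) for all x, so f(x) ≡ 1 (mod 3).
But 0 ≢ 1 (mod 3), so 0 ∈ ℤ_{33} has no preimage. So f is not surjective.
Since f is not surjective, we find the least positive k with f(k) = f(0): this means 27k ≡ 0 (mod 33), i.e. 33 ∣ 27k. Since gcd(27, 33) = 3, dividing through by 3 this holds exactly when 11 ∣ 9k, and as gcd(9, 11) = 1, exactly when 11 ∣ k.
The smallest positive such k is 11.

11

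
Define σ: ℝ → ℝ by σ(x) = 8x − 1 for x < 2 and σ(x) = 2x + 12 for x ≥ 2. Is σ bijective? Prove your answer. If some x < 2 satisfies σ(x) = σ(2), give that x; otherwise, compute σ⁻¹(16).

2

Both pieces are strictly increasing (slopes 8 and 2), so each is injective on its own interval.
The left piece maps (−∞, 2) onto (−∞, 15); the right piece maps [2, ∞) onto [16, ∞).
The images leave a gap (15 has no preimage), so σ is not surjective, hence not bijective.
Because the two images are disjoint, no x < 2 has σ(x) = σ(2), so we compute σ⁻¹(16): 16 lies in [16, ∞), so solve 2x + 12 = 16: x = (16 − 12)/2 = 2.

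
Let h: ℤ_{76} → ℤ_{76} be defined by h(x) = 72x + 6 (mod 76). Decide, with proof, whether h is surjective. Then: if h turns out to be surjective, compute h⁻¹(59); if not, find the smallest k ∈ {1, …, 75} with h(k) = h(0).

Since gcd(72, 76) = 4, we have 72x ≡ 0 (mod 4) for all x, so h(x) ≡ 2 (mod 4).
But 0 ≢ 2 (mod 4), so 0 ∈ ℤ_{76} has no preimage. So h is not surjective.
Since h is not surjective, we find the least positive k with h(k) = h(0): this means 72k ≡ 0 (mod 76), i.e. 76 ∣ 72k. Since gcd(72, 76) = 4, dividing through by 4 this holds exactly when 19 ∣ 18k, and as gcd(18, 19) = 1, exactly when 19 ∣ k.
The smallest positive such k is 19.

19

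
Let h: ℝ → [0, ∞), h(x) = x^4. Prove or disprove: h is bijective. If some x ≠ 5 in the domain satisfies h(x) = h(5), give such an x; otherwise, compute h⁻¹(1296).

-5

h(5) = 625 = (−5)^4 = h(−5) (since 4 is even), with 5 ≠ −5. So h is not injective, hence not bijective.
For the follow-up, such an x exists: taking x = −5 ∈ ℝ gives h(−5) = 625 = h(5) with −5 ≠ 5.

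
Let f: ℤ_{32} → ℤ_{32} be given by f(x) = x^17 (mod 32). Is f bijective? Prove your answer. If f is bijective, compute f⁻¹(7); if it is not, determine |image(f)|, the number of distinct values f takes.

17

f(0) = 0^17 = 0.
f(2): Repeated squaring mod 32: 2^1 ≡ 2, 2^2 ≡ 2² = 4, 2^4 ≡ 4² = 16, 2^8 ≡ 16² = 256 ≡ 0, 2^16 ≡ 0² = 0. Since 17 = 16 + 1, 2^17 ≡ 0·2: 0·2 = 0. So 2^17 ≡ 0 (mod 32).
So f(0) = f(2) = 0 while 0 ≠ 2, thus f is not injective, hence not bijective.
Since f is not bijective, we determine |image(f)|. Computing x^17 mod 32 for each x (by repeated squaring, reducing mod 32 at every step), the values f(0), f(1), …, f(31) are: 0, 1, 0, 3, 0, 5, 0, 7, 0, 9, 0, 11, 0, 13, 0, 15, 0, 17, 0, 19, 0, 21, 0, 23, 0, 25, 0, 27, 0, 29, 0, 31.
The distinct values are {0, 1, 3, 5, 7, 9, 11, 13, 15, 17, 19, 21, 23, 25, 27, 29, 31}; there are 17 of them.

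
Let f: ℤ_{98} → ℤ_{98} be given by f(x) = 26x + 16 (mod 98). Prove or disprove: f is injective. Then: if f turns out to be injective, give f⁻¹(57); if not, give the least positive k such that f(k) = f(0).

49

We have gcd(26, 98) = 2 > 1. Taking u = 0 and v = 49: f(0) = 16 and f(49) = 26·49 + 16 = 1290 ≡ 16 (mod 98).
So f(0) = f(49) while 0 ≠ 49, therefore f is not injective.
Since f is not injective, we find the least positive k with f(k) = f(0): this means 26k ≡ 0 (mod 98), i.e. 98 ∣ 26k. Since gcd(26, 98) = 2, dividing through by 2 this holds exactly when 49 ∣ 13k, and as gcd(13, 49) = 1, exactly when 49 ∣ k.
The smallest positive such k is 49.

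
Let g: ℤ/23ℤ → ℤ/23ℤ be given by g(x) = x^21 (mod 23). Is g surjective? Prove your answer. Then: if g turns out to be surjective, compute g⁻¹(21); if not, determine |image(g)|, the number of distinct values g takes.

Since 23 is prime, the nonzero elements of ℤ/23ℤ form a cyclic group of order 22.
As gcd(21, 22) = 1, raising to the 21st power is a bijection on this group: if a^21 ≡ b^21 then (ab^{−1})^21 = 1, and the only element of order dividing gcd(21, 22) = 1 is 1, so a = b.
With g(0) = 0 this makes g injective on all of ℤ/23ℤ, hence bijective (finite equal-size domain and codomain). In particular g is surjective.
Since g is surjective, we find the preimage of 21. The inverse of x ↦ x^21 on (ℤ/23ℤ)^× is x ↦ x^21, because 21·21 = 441 = 20·22 + 1 ≡ 1 (mod 22) and x^{22} = 1 for x ≠ 0 (Fermat). So g⁻¹(21) = 21^21 mod 23.
Repeated squaring mod 23: 21^1 ≡ 21, 21^2 ≡ 21² = 441 ≡ 4, 21^4 ≡ 4² = 16, 21^8 ≡ 16² = 256 ≡ 3, 21^16 ≡ 3² = 9. Since 21 = 16 + 4 + 1, 21^21 ≡ 9·16·21: 9·16 = 144 ≡ 6, then 6·21 = 126 ≡ 11. So 21^21 ≡ 11 (mod 23).
Hence g⁻¹(21) = 11.

11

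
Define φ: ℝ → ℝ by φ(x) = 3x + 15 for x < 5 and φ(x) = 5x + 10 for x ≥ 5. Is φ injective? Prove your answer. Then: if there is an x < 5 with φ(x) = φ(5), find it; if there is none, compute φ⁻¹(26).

Both pieces are strictly increasing (slopes 3 and 5), so each is injective on its own interval.
The left piece maps (−∞, 5) onto (−∞, 30); the right piece maps [5, ∞) onto [35, ∞).
These images are disjoint, so no value is attained by both pieces. Thus φ is injective.
Because the two images are disjoint, no x < 5 has φ(x) = φ(5), so we compute φ⁻¹(26): 26 lies in (−∞, 30), so solve 3x + 15 = 26: x = (26 − 15)/3 = 11/3.

11/3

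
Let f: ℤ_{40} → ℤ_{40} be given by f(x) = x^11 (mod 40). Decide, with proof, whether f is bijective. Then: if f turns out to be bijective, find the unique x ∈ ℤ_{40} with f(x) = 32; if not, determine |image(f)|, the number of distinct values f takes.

25

f(0) = 0^11 = 0.
f(10): Repeated squaring mod 40: 10^1 ≡ 10, 10^2 ≡ 10² = 100 ≡ 20, 10^4 ≡ 20² = 400 ≡ 0, 10^8 ≡ 0² = 0. Since 11 = 8 + 2 + 1, 10^11 ≡ 0·20·10: 0·20 = 0, then 0·10 = 0. So 10^11 ≡ 0 (mod 40).
So f(0) = f(10) = 0 while 0 ≠ 10, thus f is not injective, hence not bijective.
Since f is not bijective, we determine |image(f)|. Computing x^11 mod 40 for each x (by repeated squaring, reducing mod 40 at every step), the values f(0), f(1), …, f(39) are: 0, 1, 8, 27, 24, 5, 16, 23, 32, 9, 0, 11, 8, 37, 24, 15, 16, 33, 32, 19, 0, 21, 8, 7, 24, 25, 16, 3, 32, 29, 0, 31, 8, 17, 24, 35, 16, 13, 32, 39.
The distinct values are {0, 1, 3, 5, 7, 8, 9, 11, 13, 15, 16, 17, 19, 21, 23, 24, 25, 27, 29, 31, 32, 33, 35, 37, 39}; there are 25 of them.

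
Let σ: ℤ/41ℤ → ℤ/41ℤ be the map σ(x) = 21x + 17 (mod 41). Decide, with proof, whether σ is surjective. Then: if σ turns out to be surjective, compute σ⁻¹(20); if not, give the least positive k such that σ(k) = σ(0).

Recall that surjectivity means every element of the codomain has a preimage under σ.
Since gcd(21, 41) = 1, 21 is invertible modulo 41. Euclid's algorithm: 41 = 1·21 + 20, 21 = 1·20 + 1; back-substituting gives 1 = 2·21 − 1·41, so 21⁻¹ ≡ 2 (mod 41).
Then y ↦ 2(y − 17) is a two-sided inverse to σ, so every y ∈ ℤ/41ℤ has a preimage.
Hence σ is surjective.
Since σ is surjective, we find σ⁻¹(20): we need 21x ≡ 20 − 17 ≡ 3 (mod 41). Using 21⁻¹ = 2: x ≡ 2·3 = 6, so x = 6.
Check: σ(6) = 21·6 + 17 = 143 = 3·41 + 20 ≡ 20 (mod 41).

6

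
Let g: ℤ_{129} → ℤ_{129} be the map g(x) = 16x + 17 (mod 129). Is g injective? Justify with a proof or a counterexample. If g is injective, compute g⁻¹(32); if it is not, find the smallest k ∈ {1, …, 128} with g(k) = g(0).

Suppose g(a) = g(b) in ℤ_{129}. Then 16a + 17 ≡ 16b + 17 (mod 129), hence 16(a − b) ≡ 0 (mod 129).
Since gcd(16, 129) = 1, 16 is invertible modulo 129, so a − b ≡ 0 (mod 129), i.e. a = b.
Thus g is injective.
We now compute 16⁻¹ mod 129 explicitly. Euclid's algorithm: 129 = 8·16 + 1; back-substituting gives 1 = 121·16 − 15·129, so 16⁻¹ ≡ 121 (mod 129).
Since g is injective, we compute g⁻¹(32): solve 16x + 17 ≡ 32 (mod 129), i.e. 16x ≡ 15 (mod 129).
Multiplying by 16⁻¹ = 121 gives x ≡ 121·15 = 1815 = 14·129 + 9 ≡ 9 (mod 129).
Check: g(9) = 16·9 + 17 = 161 = 1·129 + 32 ≡ 32 (mod 129).

9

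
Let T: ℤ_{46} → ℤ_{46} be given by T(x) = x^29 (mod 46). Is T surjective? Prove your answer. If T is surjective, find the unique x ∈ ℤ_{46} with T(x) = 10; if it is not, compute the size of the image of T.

Computing x^29 mod 46 for each x (by repeated squaring, reducing mod 46 at every step), the values T(0), T(1), …, T(45) are: 0, 1, 36, 25, 8, 17, 26, 5, 12, 27, 14, 7, 16, 9, 42, 11, 18, 43, 6, 15, 44, 33, 22, 23, 24, 13, 2, 31, 40, 3, 28, 35, 4, 37, 30, 39, 32, 19, 34, 41, 20, 29, 38, 21, 10, 45.
Every element of ℤ_{46} appears exactly once in this list, so T is a bijection, and in particular surjective.
Since T is surjective, we read off the preimage of 10 from the same table: T(44) = 10, so T⁻¹(10) = 44.

44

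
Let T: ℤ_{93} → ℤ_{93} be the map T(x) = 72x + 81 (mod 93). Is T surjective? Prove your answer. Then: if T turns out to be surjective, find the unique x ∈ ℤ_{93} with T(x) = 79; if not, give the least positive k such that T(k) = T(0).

31

Since gcd(72, 93) = 3, we have 72x ≡ 0 (mod 3) for all x, so T(x) ≡ 0 (mod 3).
But 1 ≢ 0 (mod 3), so 1 ∈ ℤ_{93} has no preimage. Thus T is not surjective.
Since T is not surjective, we find the least positive k with T(k) = T(0): this means 72k ≡ 0 (mod 93), i.e. 93 ∣ 72k. Since gcd(72, 93) = 3, dividing through by 3 this holds exactly when 31 ∣ 24k, and as gcd(24, 31) = 1, exactly when 31 ∣ k.
The smallest positive such k is 31.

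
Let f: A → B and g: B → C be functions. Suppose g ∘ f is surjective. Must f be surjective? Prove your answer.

not surjective

No. Take A = {0, 1}, B = {0, 1, 2}, C = {0}, f(a) = 0 for every a ∈ A, and g(b) = 0 for every b ∈ B.
Then g ∘ f is surjective onto {0}, but 2 ∈ B has no preimage under f, so f is not surjective.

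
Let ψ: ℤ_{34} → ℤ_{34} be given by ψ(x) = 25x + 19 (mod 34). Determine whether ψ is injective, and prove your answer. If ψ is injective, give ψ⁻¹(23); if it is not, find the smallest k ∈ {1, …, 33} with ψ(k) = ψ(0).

26

If ψ(a) = ψ(b), then 25a ≡ 25b (mod 34). Because gcd(25, 34) = 1, we may cancel 25 to get a ≡ b (mod 34).
Hence ψ is injective.
We now compute 25⁻¹ mod 34 explicitly. Euclid's algorithm: 34 = 1·25 + 9, 25 = 2·9 + 7, 9 = 1·7 + 2, 7 = 3·2 + 1; back-substituting gives 1 = 15·25 − 11·34, so 25⁻¹ ≡ 15 (mod 34).
Since ψ is injective, we compute ψ⁻¹(23): solve 25x + 19 ≡ 23 (mod 34), i.e. 25x ≡ 4 (mod 34).
Multiplying by 25⁻¹ = 15 gives x ≡ 15·4 = 60 = 1·34 + 26 ≡ 26 (mod 34).
Check: ψ(26) = 25·26 + 19 = 669 = 19·34 + 23 ≡ 23 (mod 34).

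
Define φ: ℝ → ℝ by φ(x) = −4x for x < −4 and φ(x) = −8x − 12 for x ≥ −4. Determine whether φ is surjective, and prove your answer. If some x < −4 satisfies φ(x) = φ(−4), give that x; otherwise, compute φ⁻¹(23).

-5

Both pieces are strictly decreasing (slopes −4 and −8), so each is injective on its own interval.
The left piece maps (−∞, −4) onto (16, ∞); the right piece maps [−4, ∞) onto (−∞, 20].
The union (16, ∞) ∪ (−∞, 20] covers ℝ, so φ is surjective.
For the follow-up: the images overlap, so an x < −4 with φ(x) = φ(−4) exists. φ(−4) = 20; solving −4x = 20 for x < −4 gives x = (20 − 0)/(−4) = −5.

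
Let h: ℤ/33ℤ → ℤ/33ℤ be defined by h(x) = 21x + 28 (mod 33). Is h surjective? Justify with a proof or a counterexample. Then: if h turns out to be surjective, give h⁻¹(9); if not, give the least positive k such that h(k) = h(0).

11

Since gcd(21, 33) = 3, we have 21x ≡ 0 (mod 3) for all x, so h(x) ≡ 1 (mod 3).
But 0 ≢ 1 (mod 3), so 0 ∈ ℤ/33ℤ has no preimage. Therefore h is not surjective.
Since h is not surjective, we find the least positive k with h(k) = h(0): this means 21k ≡ 0 (mod 33), i.e. 33 ∣ 21k. Since gcd(21, 33) = 3, dividing through by 3 this holds exactly when 11 ∣ 7k, and as gcd(7, 11) = 1, exactly when 11 ∣ k.
The smallest positive such k is 11.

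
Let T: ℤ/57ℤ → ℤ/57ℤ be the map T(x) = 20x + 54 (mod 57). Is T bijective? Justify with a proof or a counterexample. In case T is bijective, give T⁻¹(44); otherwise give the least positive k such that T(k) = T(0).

28

If T(a) = T(b), then 20a ≡ 20b (mod 57). Because gcd(20, 57) = 1, we may cancel 20 to get a ≡ b (mod 57).
We now compute 20⁻¹ mod 57 explicitly. Euclid's algorithm: 57 = 2·20 + 17, 20 = 1·17 + 3, 17 = 5·3 + 2, 3 = 1·2 + 1; back-substituting gives 1 = 20·20 − 7·57, so 20⁻¹ ≡ 20 (mod 57).
For any y ∈ ℤ/57ℤ, x = 20(y − 54) mod 57 satisfies T(x) = 20·20(y − 54) + 54 ≡ y (since 20·20 ≡ 1 mod 57). So every y has a preimage.
Hence T is bijective.
Since T is bijective, we compute T⁻¹(44): solve 20x + 54 ≡ 44 (mod 57), i.e. 20x ≡ 47 (mod 57).
Multiplying by 20⁻¹ = 20 gives x ≡ 20·47 = 940 = 16·57 + 28 ≡ 28 (mod 57).
Check: T(28) = 20·28 + 54 = 614 = 10·57 + 44 ≡ 44 (mod 57).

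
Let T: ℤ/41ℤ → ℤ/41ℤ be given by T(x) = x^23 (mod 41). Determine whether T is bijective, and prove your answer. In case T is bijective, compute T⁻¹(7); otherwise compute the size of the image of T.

17

Since 41 is prime, the nonzero elements of ℤ/41ℤ form a cyclic group of order 40.
As gcd(23, 40) = 1, raising to the 23rd power is a bijection on this group: if s^23 ≡ t^23 then (st^{−1})^23 = 1, and the only element of order dividing gcd(23, 40) = 1 is 1, so s = t.
With T(0) = 0 this makes T injective on all of ℤ/41ℤ, hence bijective (finite equal-size domain and codomain). In particular T is bijective.
Since T is bijective, we find the preimage of 7. The inverse of x ↦ x^23 on (ℤ/41ℤ)^× is x ↦ x^7, because 23·7 = 161 = 4·40 + 1 ≡ 1 (mod 40) and x^{40} = 1 for x ≠ 0 (Fermat). So T⁻¹(7) = 7^7 mod 41.
Repeated squaring mod 41: 7^1 ≡ 7, 7^2 ≡ 7² = 49 ≡ 8, 7^4 ≡ 8² = 64 ≡ 23. Since 7 = 4 + 2 + 1, 7^7 ≡ 23·8·7: 23·8 = 184 ≡ 20, then 20·7 = 140 ≡ 17. So 7^7 ≡ 17 (mod 41).
Hence T⁻¹(7) = 17.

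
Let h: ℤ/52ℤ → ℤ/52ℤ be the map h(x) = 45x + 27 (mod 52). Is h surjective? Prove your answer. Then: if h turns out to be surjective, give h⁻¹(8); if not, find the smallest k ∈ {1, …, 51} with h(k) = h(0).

25

Recall that surjectivity means every element of the codomain has a preimage under h.
Since gcd(45, 52) = 1, 45 is invertible modulo 52. Euclid's algorithm: 52 = 1·45 + 7, 45 = 6·7 + 3, 7 = 2·3 + 1; back-substituting gives 1 = 37·45 − 32·52, so 45⁻¹ ≡ 37 (mod 52).
For any y ∈ ℤ/52ℤ, x = 37(y − 27) mod 52 satisfies h(x) = 45·37(y − 27) + 27 ≡ y (since 45·37 ≡ 1 mod 52). So every y has a preimage.
Therefore h is surjective.
Since h is surjective, we compute h⁻¹(8): solve 45x + 27 ≡ 8 (mod 52), i.e. 45x ≡ 33 (mod 52).
Multiplying by 45⁻¹ = 37 gives x ≡ 37·33 = 1221 = 23·52 + 25 ≡ 25 (mod 52).
Check: h(25) = 45·25 + 27 = 1152 = 22·52 + 8 ≡ 8 (mod 52).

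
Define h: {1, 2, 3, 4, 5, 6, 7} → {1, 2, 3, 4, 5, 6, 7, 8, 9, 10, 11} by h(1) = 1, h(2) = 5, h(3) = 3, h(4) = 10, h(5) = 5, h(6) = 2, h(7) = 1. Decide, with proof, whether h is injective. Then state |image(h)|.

h(2) = 5 = h(5) with 2 ≠ 5, so h is not injective.
The image of h is {1, 2, 3, 5, 10}, which has 5 elements.

5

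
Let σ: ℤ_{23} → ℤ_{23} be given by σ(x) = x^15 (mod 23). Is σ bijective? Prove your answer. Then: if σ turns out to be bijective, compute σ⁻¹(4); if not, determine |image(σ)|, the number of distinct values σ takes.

Since 23 is prime, the nonzero elements of ℤ_{23} form a cyclic group of order 22.
As gcd(15, 22) = 1, raising to the 15th power is a bijection on this group: if a^15 ≡ b^15 then (ab^{−1})^15 = 1, and the only element of order dividing gcd(15, 22) = 1 is 1, so a = b.
With σ(0) = 0 this makes σ injective on all of ℤ_{23}, hence bijective (finite equal-size domain and codomain). In particular σ is bijective.
Since σ is bijective, we find the preimage of 4. The inverse of x ↦ x^15 on (ℤ_{23})^× is x ↦ x^3, because 15·3 = 45 = 2·22 + 1 ≡ 1 (mod 22) and x^{22} = 1 for x ≠ 0 (Fermat). So σ⁻¹(4) = 4^3 mod 23.
Repeated squaring mod 23: 4^1 ≡ 4, 4^2 ≡ 4² = 16. Since 3 = 2 + 1, 4^3 ≡ 16·4: 16·4 = 64 ≡ 18. So 4^3 ≡ 18 (mod 23).
Hence σ⁻¹(4) = 18.

18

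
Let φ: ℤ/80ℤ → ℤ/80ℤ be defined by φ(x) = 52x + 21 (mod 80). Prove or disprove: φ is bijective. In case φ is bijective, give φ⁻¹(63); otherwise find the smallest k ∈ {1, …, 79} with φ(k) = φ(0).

20

Recall that φ is injective if φ(a) = φ(b) implies a = b.
We have gcd(52, 80) = 4 > 1. Taking a = 0 and b = 20: φ(0) = 21 and φ(20) = 52·20 + 21 = 1061 ≡ 21 (mod 80).
So φ(0) = φ(20) while 0 ≠ 20, hence φ is not injective, hence not bijective.
Since φ is not bijective, we find the least positive k with φ(k) = φ(0): this means 52k ≡ 0 (mod 80), i.e. 80 ∣ 52k. Since gcd(52, 80) = 4, dividing through by 4 this holds exactly when 20 ∣ 13k, and as gcd(13, 20) = 1, exactly when 20 ∣ k.
The smallest positive such k is 20.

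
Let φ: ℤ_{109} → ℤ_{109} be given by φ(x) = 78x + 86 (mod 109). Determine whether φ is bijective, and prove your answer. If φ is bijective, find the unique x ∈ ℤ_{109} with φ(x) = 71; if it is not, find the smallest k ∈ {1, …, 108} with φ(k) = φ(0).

If φ(u) = φ(v), then 78u ≡ 78v (mod 109). Because gcd(78, 109) = 1, we may cancel 78 to get u ≡ v (mod 109).
We now compute 78⁻¹ mod 109 explicitly. Euclid's algorithm: 109 = 1·78 + 31, 78 = 2·31 + 16, 31 = 1·16 + 15, 16 = 1·15 + 1; back-substituting gives 1 = 7·78 − 5·109, so 78⁻¹ ≡ 7 (mod 109).
Then y ↦ 7(y − 86) is a two-sided inverse to φ, so every y ∈ ℤ_{109} has a preimage.
Thus φ is bijective.
Since φ is bijective, we compute φ⁻¹(71): solve 78x + 86 ≡ 71 (mod 109), i.e. 78x ≡ 94 (mod 109).
Multiplying by 78⁻¹ = 7 gives x ≡ 7·94 = 658 = 6·109 + 4 ≡ 4 (mod 109).
Check: φ(4) = 78·4 + 86 = 398 = 3·109 + 71 ≡ 71 (mod 109).

4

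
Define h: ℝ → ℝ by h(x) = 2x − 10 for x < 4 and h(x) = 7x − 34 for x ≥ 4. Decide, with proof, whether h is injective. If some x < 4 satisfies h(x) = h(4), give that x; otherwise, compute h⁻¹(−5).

2

Both pieces are strictly increasing (slopes 2 and 7), so each is injective on its own interval.
The left piece maps (−∞, 4) onto (−∞, −2); the right piece maps [4, ∞) onto [−6, ∞).
These images overlap. In particular h(4) = −6 (right piece), and solving 2x − 10 = −6 on the left piece gives x = 2 < 4.
So h(2) = h(4) with 2 ≠ 4, and h is not injective. This x = 2 is the requested value below 4.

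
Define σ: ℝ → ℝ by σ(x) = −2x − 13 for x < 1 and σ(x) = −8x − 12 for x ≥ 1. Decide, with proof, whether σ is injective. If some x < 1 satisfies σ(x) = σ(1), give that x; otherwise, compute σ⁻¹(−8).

Both pieces are strictly decreasing (slopes −2 and −8), so each is injective on its own interval.
The left piece maps (−∞, 1) onto (−15, ∞); the right piece maps [1, ∞) onto (−∞, −20].
These images are disjoint, so no value is attained by both pieces. So σ is injective.
Because the two images are disjoint, no x < 1 has σ(x) = σ(1), so we compute σ⁻¹(−8): −8 lies in (−15, ∞), so solve −2x − 13 = −8: x = (−8 + 13)/(−2) = −5/2.

-5/2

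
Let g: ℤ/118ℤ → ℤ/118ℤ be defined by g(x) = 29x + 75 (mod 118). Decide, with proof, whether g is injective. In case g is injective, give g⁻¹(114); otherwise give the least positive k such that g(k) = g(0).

99

Suppose g(a) = g(b) in ℤ/118ℤ. Then 29a + 75 ≡ 29b + 75 (mod 118), thus 29(a − b) ≡ 0 (mod 118).
Since gcd(29, 118) = 1, 29 is invertible modulo 118, so a − b ≡ 0 (mod 118), i.e. a = b.
Thus g is injective.
We now compute 29⁻¹ mod 118 explicitly. Euclid's algorithm: 118 = 4·29 + 2, 29 = 14·2 + 1; back-substituting gives 1 = 57·29 − 14·118, so 29⁻¹ ≡ 57 (mod 118).
Since g is injective, we compute g⁻¹(114): solve 29x + 75 ≡ 114 (mod 118), i.e. 29x ≡ 39 (mod 118).
Multiplying by 29⁻¹ = 57 gives x ≡ 57·39 = 2223 = 18·118 + 99 ≡ 99 (mod 118).
Check: g(99) = 29·99 + 75 = 2946 = 24·118 + 114 ≡ 114 (mod 118).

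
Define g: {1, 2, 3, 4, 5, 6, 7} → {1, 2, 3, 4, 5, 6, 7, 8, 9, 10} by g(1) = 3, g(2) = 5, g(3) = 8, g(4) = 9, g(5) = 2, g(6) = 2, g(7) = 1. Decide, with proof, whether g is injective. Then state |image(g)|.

6

g(5) = 2 = g(6) with 5 ≠ 6, so g is not injective.
The image of g is {1, 2, 3, 5, 8, 9}, which has 6 elements.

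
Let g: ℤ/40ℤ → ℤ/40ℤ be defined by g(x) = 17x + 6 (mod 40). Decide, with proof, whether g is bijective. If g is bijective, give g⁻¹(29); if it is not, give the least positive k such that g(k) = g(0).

Suppose g(u) = g(v) in ℤ/40ℤ. Then 17u + 6 ≡ 17v + 6 (mod 40), hence 17(u − v) ≡ 0 (mod 40).
Since gcd(17, 40) = 1, 17 is invertible modulo 40, thus u − v ≡ 0 (mod 40), i.e. u = v.
We now compute 17⁻¹ mod 40 explicitly. Euclid's algorithm: 40 = 2·17 + 6, 17 = 2·6 + 5, 6 = 1·5 + 1; back-substituting gives 1 = 33·17 − 14·40, so 17⁻¹ ≡ 33 (mod 40).
Then y ↦ 33(y − 6) is a two-sided inverse to g, so every y ∈ ℤ/40ℤ has a preimage.
Therefore g is bijective.
Since g is bijective, we find g⁻¹(29): we need 17x ≡ 29 − 6 ≡ 23 (mod 40). Using 17⁻¹ = 33: x ≡ 33·23 = 759 = 18·40 + 39, so x = 39.
Check: g(39) = 17·39 + 6 = 669 = 16·40 + 29 ≡ 29 (mod 40).

39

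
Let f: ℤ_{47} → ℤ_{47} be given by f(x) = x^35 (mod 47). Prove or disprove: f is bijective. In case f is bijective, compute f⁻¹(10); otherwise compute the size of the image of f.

41

Since 47 is prime, the nonzero elements of ℤ_{47} form a cyclic group of order 46.
As gcd(35, 46) = 1, raising to the 35th power is a bijection on this group: if a^35 ≡ b^35 then (ab^{−1})^35 = 1, and the only element of order dividing gcd(35, 46) = 1 is 1, so a = b.
With f(0) = 0 this makes f injective on all of ℤ_{47}, hence bijective (finite equal-size domain and codomain). In particular f is bijective.
Since f is bijective, we find the preimage of 10. The inverse of x ↦ x^35 on (ℤ_{47})^× is x ↦ x^25, because 35·25 = 875 = 19·46 + 1 ≡ 1 (mod 46) and x^{46} = 1 for x ≠ 0 (Fermat). So f⁻¹(10) = 10^25 mod 47.
Repeated squaring mod 47: 10^1 ≡ 10, 10^2 ≡ 10² = 100 ≡ 6, 10^4 ≡ 6² = 36, 10^8 ≡ 36² = 1296 ≡ 27, 10^16 ≡ 27² = 729 ≡ 24. Since 25 = 16 + 8 + 1, 10^25 ≡ 24·27·10: 24·27 = 648 ≡ 37, then 37·10 = 370 ≡ 41. So 10^25 ≡ 41 (mod 47).
Hence f⁻¹(10) = 41.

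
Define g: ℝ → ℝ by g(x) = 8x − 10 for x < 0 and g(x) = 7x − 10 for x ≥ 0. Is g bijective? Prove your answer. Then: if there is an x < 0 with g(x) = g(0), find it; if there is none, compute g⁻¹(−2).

Both pieces are strictly increasing (slopes 8 and 7), so each is injective on its own interval.
The left piece maps (−∞, 0) onto (−∞, −10); the right piece maps [0, ∞) onto [−10, ∞).
Since −10 = −10, the images partition ℝ: g is injective and surjective, hence bijective.
Because the two images are disjoint, no x < 0 has g(x) = g(0), so we compute g⁻¹(−2): −2 lies in [−10, ∞), so solve 7x − 10 = −2: x = (−2 + 10)/7 = 8/7.

8/7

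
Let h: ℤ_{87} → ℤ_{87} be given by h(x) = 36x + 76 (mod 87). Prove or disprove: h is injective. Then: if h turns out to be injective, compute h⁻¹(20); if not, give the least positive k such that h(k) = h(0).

29

We have gcd(36, 87) = 3 > 1. Taking x_1 = 0 and x_2 = 29: h(0) = 76 and h(29) = 36·29 + 76 = 1120 ≡ 76 (mod 87).
So h(0) = h(29) while 0 ≠ 29, thus h is not injective.
Since h is not injective, we find the least positive k with h(k) = h(0): this means 36k ≡ 0 (mod 87), i.e. 87 ∣ 36k. Since gcd(36, 87) = 3, dividing through by 3 this holds exactly when 29 ∣ 12k, and as gcd(12, 29) = 1, exactly when 29 ∣ k.
The smallest positive such k is 29.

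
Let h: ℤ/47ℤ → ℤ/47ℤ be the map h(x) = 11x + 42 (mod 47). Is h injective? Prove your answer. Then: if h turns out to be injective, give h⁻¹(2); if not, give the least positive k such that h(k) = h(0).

22

If h(u) = h(v), then 11u ≡ 11v (mod 47). Because gcd(11, 47) = 1, we may cancel 11 to get u ≡ v (mod 47).
Therefore h is injective.
We now compute 11⁻¹ mod 47 explicitly. Euclid's algorithm: 47 = 4·11 + 3, 11 = 3·3 + 2, 3 = 1·2 + 1; back-substituting gives 1 = 30·11 − 7·47, so 11⁻¹ ≡ 30 (mod 47).
Since h is injective, we find h⁻¹(2): we need 11x ≡ 2 − 42 ≡ 7 (mod 47). Using 11⁻¹ = 30: x ≡ 30·7 = 210 = 4·47 + 22, so x = 22.
Check: h(22) = 11·22 + 42 = 284 = 6·47 + 2 ≡ 2 (mod 47).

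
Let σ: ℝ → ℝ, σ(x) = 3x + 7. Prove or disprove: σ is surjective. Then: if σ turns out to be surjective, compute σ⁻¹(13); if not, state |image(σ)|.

By definition, σ is surjective if every y in the codomain equals σ(x) for some x in the domain.
For any y ∈ ℝ, x = (y − 7)/3 satisfies σ(x) = y.
So σ is surjective.
Since σ is surjective, we compute σ⁻¹(13) = (13 − 7)/3 = 2.

2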